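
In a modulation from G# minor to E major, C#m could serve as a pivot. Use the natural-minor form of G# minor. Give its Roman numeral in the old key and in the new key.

iv in G# minor; vi in E major

The scale of G# minor (natural minor) is G# A# B C# D# E F#; C# is degree 4, and the triad built there (C#-E-G#) is minor, so it is iv.
The scale of E major is E F# G# A B C# D#; C# is degree 6, and the triad built there (C#-E-G#) is minor, so it is vi.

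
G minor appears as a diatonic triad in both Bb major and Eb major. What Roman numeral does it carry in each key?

vi in Bb major; iii in Eb major

The scale of Bb major is Bb C D Eb F G A; G is degree 6, and the triad built there (G-Bb-D) is minor, so it is vi.
The scale of Eb major is Eb F G Ab Bb C D; G is degree 3, and the triad built there (G-Bb-D) is minor, so it is iii.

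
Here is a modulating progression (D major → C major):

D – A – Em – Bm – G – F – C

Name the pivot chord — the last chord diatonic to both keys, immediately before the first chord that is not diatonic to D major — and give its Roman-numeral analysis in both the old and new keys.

G — IV in D major, V in C major

Chords diatonic to D major: D, Em, F♯m, G, A, Bm, C♯dim.
Reading the progression, the first chord not in that set is F, so the modulation leaves D major there.
The chord immediately before F is G, which is diatonic to both keys: IV in D major and V in C major.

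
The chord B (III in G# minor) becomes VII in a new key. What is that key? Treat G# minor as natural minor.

C# minor

The numeral VII denotes a major triad on scale degree 7. With B on degree 7, the tonic of the new key is C#.
Degree 7 carries a major triad in natural-minor keys, so the destination is C# minor.
Check: the diatonic triads of C# minor (natural minor) are C#m (i), D#dim (ii°), E (III), F#m (iv), G#m (v), A (VI), B (VII) — B is indeed VII.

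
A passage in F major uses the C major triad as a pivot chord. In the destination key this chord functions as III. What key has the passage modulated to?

A minor

The numeral III denotes a major triad on scale degree 3. With C on degree 3, the tonic of the new key is A.
Degree 3 carries a major triad in natural-minor keys, so the destination is A minor.
Check: the diatonic triads of A minor (natural minor) are Am (i), Bdim (ii°), C (III), Dm (iv), Em (v), F (VI), G (VII) — C major is indeed III.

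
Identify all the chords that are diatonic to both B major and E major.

B, C#m, E, G#m

Triads in B major: B (I), C#m (ii), D#m (iii), E (IV), F# (V), G#m (vi), A#dim (vii°).
Triads in E major: E (I), F#m (ii), G#m (iii), A (IV), B (V), C#m (vi), D#dim (vii°).
Shared triads with their functions: B (I in B major, V in E major); C#m (ii in B major, vi in E major); E (IV in B major, I in E major); G#m (vi in B major, iii in E major).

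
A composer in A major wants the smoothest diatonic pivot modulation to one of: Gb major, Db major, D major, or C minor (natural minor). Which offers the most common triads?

D major

Triads of A major: A major (I), B minor (ii), C# minor (iii), D major (IV), E major (V), F# minor (vi), G# diminished (vii°).
Gb major shares 0: none.
Db major shares 0: none.
D major shares 4: A, Bm, D, F#m.
C minor (natural minor) shares 0: none.
The most common triads (4) are shared with D major.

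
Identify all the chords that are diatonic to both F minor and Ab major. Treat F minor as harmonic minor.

Triads in F minor (harmonic minor): Fm (i), Gdim (ii°), Abaug (III+), Bbm (iv), C (V), Db (VI), Edim (vii°).
Triads in Ab major: Ab (I), Bbm (ii), Cm (iii), Db (IV), Eb (V), Fm (vi), Gdim (vii°).
Shared triads with their functions: Fm (i in F minor, vi in Ab major); Gdim (ii° in F minor, vii° in Ab major); Bbm (iv in F minor, ii in Ab major); Db (VI in F minor, IV in Ab major).

Fm, Gdim, Bbm, Db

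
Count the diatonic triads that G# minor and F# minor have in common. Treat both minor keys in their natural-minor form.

2

Diatonic triads of G# minor (natural minor): G#m (i), A#dim (ii°), B (III), C#m (iv), D#m (v), E (VI), F# (VII).
Diatonic triads of F# minor (natural minor): F#m (i), G#dim (ii°), A (III), Bm (iv), C#m (v), D (VI), E (VII).
Matching root and quality in both lists: C#m, E.
That gives 2 common triads.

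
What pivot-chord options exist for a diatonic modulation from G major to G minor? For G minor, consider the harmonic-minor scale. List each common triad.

Triads in G major: G (I), Am (ii), Bm (iii), C (IV), D (V), Em (vi), F#dim (vii°).
Triads in G minor (harmonic minor): Gm (i), Adim (ii°), Bbaug (III+), Cm (iv), D (V), Eb (VI), F#dim (vii°).
Shared triads with their functions: D (V in G major, V in G minor); F#dim (vii° in G major, vii° in G minor).

D, F#dim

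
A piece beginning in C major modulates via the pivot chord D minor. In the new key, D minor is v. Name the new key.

The numeral v denotes a minor triad on scale degree 5. With D on degree 5, the tonic of the new key is G.
Degree 5 carries a minor triad in natural-minor keys, so the destination is G minor.
Check: the diatonic triads of G minor (natural minor) are Gm (i), Adim (ii°), Bb (III), Cm (iv), Dm (v), Eb (VI), F (VII) — D minor is indeed v.

G minor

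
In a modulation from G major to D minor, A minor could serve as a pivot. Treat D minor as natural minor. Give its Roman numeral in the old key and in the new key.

ii in G major; v in D minor

The scale of G major is G A B C D E F#; A is degree 2, and the triad built there (A-C-E) is minor, so it is ii.
The scale of D minor (natural minor) is D E F G A Bb C; A is degree 5, and the triad built there (A-C-E) is minor, so it is v.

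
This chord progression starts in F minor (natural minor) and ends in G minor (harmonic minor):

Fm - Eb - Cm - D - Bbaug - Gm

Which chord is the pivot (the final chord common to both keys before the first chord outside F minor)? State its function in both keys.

Chords diatonic to F minor: Fm, Gdim, Ab, Bbm, Cm, Db, Eb.
Reading the progression, the first chord not in that set is D, so the modulation leaves F minor there.
The chord immediately before D is Cm, which is diatonic to both keys: v in F minor and iv in G minor.

Cm — v in F minor, iv in G minor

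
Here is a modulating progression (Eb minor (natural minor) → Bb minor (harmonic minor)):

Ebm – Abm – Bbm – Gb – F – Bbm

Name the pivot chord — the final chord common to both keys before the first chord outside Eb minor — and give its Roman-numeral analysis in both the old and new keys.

Chords diatonic to Eb minor: Ebm, Fdim, Gb, Abm, Bbm, Cb, Db.
Reading the progression, the first chord not in that set is F, so the modulation leaves Eb minor there.
The chord immediately before F is Gb, which is diatonic to both keys: III in Eb minor and VI in Bb minor.

Gb — III in Eb minor, VI in Bb minor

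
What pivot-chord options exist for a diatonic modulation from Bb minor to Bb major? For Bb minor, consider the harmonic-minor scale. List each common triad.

Triads in Bb minor (harmonic minor): Bbm (i), Cdim (ii°), Dbaug (III+), Ebm (iv), F (V), Gb (VI), Adim (vii°).
Triads in Bb major: Bb (I), Cm (ii), Dm (iii), Eb (IV), F (V), Gm (vi), Adim (vii°).
Shared triads with their functions: F (V in Bb minor, V in Bb major); Adim (vii° in Bb minor, vii° in Bb major).

F, Adim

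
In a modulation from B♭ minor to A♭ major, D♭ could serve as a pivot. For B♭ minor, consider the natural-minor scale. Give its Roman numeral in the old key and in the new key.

The scale of B♭ minor (natural minor) is B♭ C D♭ E♭ F G♭ A♭; D♭ is degree 3, and the triad built there (D♭-F-A♭) is major, so it is III.
The scale of A♭ major is A♭ B♭ C D♭ E♭ F G; D♭ is degree 4, and the triad built there (D♭-F-A♭) is major, so it is IV.

III in B♭ minor; IV in A♭ major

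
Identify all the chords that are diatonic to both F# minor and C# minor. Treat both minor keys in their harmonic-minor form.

F#m

Triads in F# minor (harmonic minor): F# minor (i), G# diminished (ii°), A augmented (III+), B minor (iv), C# major (V), D major (VI), E# diminished (vii°).
Triads in C# minor (harmonic minor): C# minor (i), D# diminished (ii°), E augmented (III+), F# minor (iv), G# major (V), A major (VI), B# diminished (vii°).
Shared triads with their functions: F# minor (i in F# minor, iv in C# minor).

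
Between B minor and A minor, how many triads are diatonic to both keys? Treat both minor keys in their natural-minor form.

2

Diatonic triads of B minor (natural minor): Bm (i), C#dim (ii°), D (III), Em (iv), F#m (v), G (VI), A (VII).
Diatonic triads of A minor (natural minor): Am (i), Bdim (ii°), C (III), Dm (iv), Em (v), F (VI), G (VII).
Matching root and quality in both lists: Em, G.
That gives 2 common triads.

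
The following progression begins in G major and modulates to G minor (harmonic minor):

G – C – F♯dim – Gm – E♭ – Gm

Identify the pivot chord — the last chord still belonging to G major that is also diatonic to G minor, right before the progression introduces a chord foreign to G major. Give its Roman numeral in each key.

F♯dim — vii° in G major, vii° in G minor

Chords diatonic to G major: G, Am, Bm, C, D, Em, F♯dim.
Reading the progression, the first chord not in that set is Gm, so the modulation leaves G major there.
The chord immediately before Gm is F♯dim, which is diatonic to both keys: vii° in G major and vii° in G minor.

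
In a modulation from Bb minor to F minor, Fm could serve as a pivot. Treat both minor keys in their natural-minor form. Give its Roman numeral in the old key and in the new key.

v in Bb minor; i in F minor

The scale of Bb minor (natural minor) is Bb C Db Eb F Gb Ab; F is degree 5, and the triad built there (F-Ab-C) is minor, so it is v.
The scale of F minor (natural minor) is F G Ab Bb C Db Eb; F is degree 1, and the triad built there (F-Ab-C) is minor, so it is i.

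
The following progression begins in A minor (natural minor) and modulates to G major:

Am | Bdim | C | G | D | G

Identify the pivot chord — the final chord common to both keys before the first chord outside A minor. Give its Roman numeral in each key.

G — VII in A minor, I in G major

Chords diatonic to A minor: Am, Bdim, C, Dm, Em, F, G.
Reading the progression, the first chord not in that set is D, so the modulation leaves A minor there.
The chord immediately before D is G, which is diatonic to both keys: VII in A minor and I in G major.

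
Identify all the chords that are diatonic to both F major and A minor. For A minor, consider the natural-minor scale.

F, Am, C, Dm

Triads in F major: F (I), Gm (ii), Am (iii), Bb (IV), C (V), Dm (vi), Edim (vii°).
Triads in A minor (natural minor): Am (i), Bdim (ii°), C (III), Dm (iv), Em (v), F (VI), G (VII).
Shared triads with their functions: F (I in F major, VI in A minor); Am (iii in F major, i in A minor); C (V in F major, III in A minor); Dm (vi in F major, iv in A minor).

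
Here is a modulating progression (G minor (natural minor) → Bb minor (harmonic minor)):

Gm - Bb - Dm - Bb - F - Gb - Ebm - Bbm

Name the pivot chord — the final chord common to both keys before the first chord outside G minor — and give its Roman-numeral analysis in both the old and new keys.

Chords diatonic to G minor: Gm, Adim, Bb, Cm, Dm, Eb, F.
Reading the progression, the first chord not in that set is Gb, so the modulation leaves G minor there.
The chord immediately before Gb is F, which is diatonic to both keys: VII in G minor and V in Bb minor.

F — VII in G minor, V in Bb minor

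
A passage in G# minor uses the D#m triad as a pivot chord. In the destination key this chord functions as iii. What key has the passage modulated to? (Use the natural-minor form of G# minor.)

The numeral iii denotes a minor triad on scale degree 3. With D# on degree 3, the tonic of the new key is B.
Degree 3 carries a minor triad in major keys, so the destination is B major.
Check: the diatonic triads of B major are B (I), C#m (ii), D#m (iii), E (IV), F# (V), G#m (vi), A#dim (vii°) — D#m is indeed iii.

B major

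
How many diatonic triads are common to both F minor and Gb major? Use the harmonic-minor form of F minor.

2

Diatonic triads of F minor (harmonic minor): Fm (i), Gdim (ii°), Abaug (III+), Bbm (iv), C (V), Db (VI), Edim (vii°).
Diatonic triads of Gb major: Gb (I), Abm (ii), Bbm (iii), Cb (IV), Db (V), Ebm (vi), Fdim (vii°).
Matching root and quality in both lists: Bbm, Db.
That gives 2 common triads.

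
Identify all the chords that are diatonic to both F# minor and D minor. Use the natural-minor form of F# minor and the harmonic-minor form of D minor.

A

Triads in F# minor (natural minor): F#m (i), G#dim (ii°), A (III), Bm (iv), C#m (v), D (VI), E (VII).
Triads in D minor (harmonic minor): Dm (i), Edim (ii°), Faug (III+), Gm (iv), A (V), Bb (VI), C#dim (vii°).
Shared triads with their functions: A (III in F# minor, V in D minor).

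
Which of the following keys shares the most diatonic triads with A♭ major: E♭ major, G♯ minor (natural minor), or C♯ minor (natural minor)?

E♭ major

Triads of A♭ major: A♭ major (I), B♭ minor (ii), C minor (iii), D♭ major (IV), E♭ major (V), F minor (vi), G diminished (vii°).
E♭ major shares 4: A♭, Cm, E♭, Fm.
G♯ minor (natural minor) shares 0: none.
C♯ minor (natural minor) shares 0: none.
The most common triads (4) are shared with E♭ major.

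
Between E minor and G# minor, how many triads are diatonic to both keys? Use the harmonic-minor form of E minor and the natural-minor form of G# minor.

Diatonic triads of E minor (harmonic minor): Em (i), F#dim (ii°), Gaug (III+), Am (iv), B (V), C (VI), D#dim (vii°).
Diatonic triads of G# minor (natural minor): G#m (i), A#dim (ii°), B (III), C#m (iv), D#m (v), E (VI), F# (VII).
Matching root and quality in both lists: B.
That gives 1 common triad.

1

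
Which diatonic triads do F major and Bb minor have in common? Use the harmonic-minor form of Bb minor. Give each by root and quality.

F

Triads in F major: F major (I), G minor (ii), A minor (iii), Bb major (IV), C major (V), D minor (vi), E diminished (vii°).
Triads in Bb minor (harmonic minor): Bb minor (i), C diminished (ii°), Db augmented (III+), Eb minor (iv), F major (V), Gb major (VI), A diminished (vii°).
Shared triads with their functions: F major (I in F major, V in Bb minor).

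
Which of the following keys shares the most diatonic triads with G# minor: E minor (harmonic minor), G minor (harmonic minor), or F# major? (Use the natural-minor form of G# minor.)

F# major

Triads of G# minor (natural minor): G#m (i), A#dim (ii°), B (III), C#m (iv), D#m (v), E (VI), F# (VII).
E minor (harmonic minor) shares 1: B.
G minor (harmonic minor) shares 0: none.
F# major shares 4: G#m, B, D#m, F#.
The most common triads (4) are shared with F# major.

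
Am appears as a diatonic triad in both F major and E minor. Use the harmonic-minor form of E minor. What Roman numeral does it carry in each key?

The scale of F major is F G A Bb C D E; A is degree 3, and the triad built there (A-C-E) is minor, so it is iii.
The scale of E minor (harmonic minor) is E F# G A B C D#; A is degree 4, and the triad built there (A-C-E) is minor, so it is iv.

iii in F major; iv in E minor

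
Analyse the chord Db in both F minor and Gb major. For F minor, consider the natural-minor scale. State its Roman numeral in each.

The scale of F minor (natural minor) is F G Ab Bb C Db Eb; Db is degree 6, and the triad built there (Db-F-Ab) is major, so it is VI.
The scale of Gb major is Gb Ab Bb Cb Db Eb F; Db is degree 5, and the triad built there (Db-F-Ab) is major, so it is V.

VI in F minor; V in Gb major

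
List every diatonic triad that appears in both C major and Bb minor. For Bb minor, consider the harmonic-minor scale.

F

Triads in C major: C (I), Dm (ii), Em (iii), F (IV), G (V), Am (vi), Bdim (vii°).
Triads in Bb minor (harmonic minor): Bbm (i), Cdim (ii°), Dbaug (III+), Ebm (iv), F (V), Gb (VI), Adim (vii°).
Shared triads with their functions: F (IV in C major, V in Bb minor).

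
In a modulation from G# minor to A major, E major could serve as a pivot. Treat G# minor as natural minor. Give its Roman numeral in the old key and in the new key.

VI in G# minor; V in A major

The scale of G# minor (natural minor) is G# A# B C# D# E F#; E is degree 6, and the triad built there (E-G#-B) is major, so it is VI.
The scale of A major is A B C# D E F# G#; E is degree 5, and the triad built there (E-G#-B) is major, so it is V.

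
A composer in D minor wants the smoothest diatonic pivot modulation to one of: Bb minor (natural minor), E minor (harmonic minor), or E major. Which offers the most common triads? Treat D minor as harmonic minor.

E major

Triads of D minor (harmonic minor): D minor (i), E diminished (ii°), F augmented (III+), G minor (iv), A major (V), Bb major (VI), C# diminished (vii°).
Bb minor (natural minor) shares 0: none.
E minor (harmonic minor) shares 0: none.
E major shares 1: A.
The most common triads (1) are shared with E major.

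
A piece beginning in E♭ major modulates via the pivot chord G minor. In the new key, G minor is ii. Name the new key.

F major

The numeral ii denotes a minor triad on scale degree 2. With G on degree 2, the tonic of the new key is F.
Degree 2 carries a minor triad in major keys, so the destination is F major.
Check: the diatonic triads of F major are F (I), Gm (ii), Am (iii), B♭ (IV), C (V), Dm (vi), Edim (vii°) — G minor is indeed ii.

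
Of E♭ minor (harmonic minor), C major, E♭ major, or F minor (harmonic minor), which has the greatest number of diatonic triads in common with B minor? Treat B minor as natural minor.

Triads of B minor (natural minor): Bm (i), C♯dim (ii°), D (III), Em (iv), F♯m (v), G (VI), A (VII).
E♭ minor (harmonic minor) shares 0: none.
C major shares 2: Em, G.
E♭ major shares 0: none.
F minor (harmonic minor) shares 0: none.
The most common triads (2) are shared with C major.

C major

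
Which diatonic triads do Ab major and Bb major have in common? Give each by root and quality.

Cm, Eb

Triads in Ab major: Ab (I), Bbm (ii), Cm (iii), Db (IV), Eb (V), Fm (vi), Gdim (vii°).
Triads in Bb major: Bb (I), Cm (ii), Dm (iii), Eb (IV), F (V), Gm (vi), Adim (vii°).
Shared triads with their functions: Cm (iii in Ab major, ii in Bb major); Eb (V in Ab major, IV in Bb major).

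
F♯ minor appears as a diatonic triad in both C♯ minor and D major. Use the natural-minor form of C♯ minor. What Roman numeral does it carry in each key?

iv in C♯ minor; iii in D major

The scale of C♯ minor (natural minor) is C♯ D♯ E F♯ G♯ A B; F♯ is degree 4, and the triad built there (F♯-A-C♯) is minor, so it is iv.
The scale of D major is D E F♯ G A B C♯; F♯ is degree 3, and the triad built there (F♯-A-C♯) is minor, so it is iii.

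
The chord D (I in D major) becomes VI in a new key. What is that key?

F# minor

The numeral VI denotes a major triad on scale degree 6. With D on degree 6, the tonic of the new key is F#.
Degree 6 carries a major triad in minor keys, so the destination is F# minor.
Check: the diatonic triads of F# minor (natural minor) are F#m (i), G#dim (ii°), A (III), Bm (iv), C#m (v), D (VI), E (VII) — D is indeed VI.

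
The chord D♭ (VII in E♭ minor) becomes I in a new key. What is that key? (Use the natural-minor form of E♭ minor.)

The numeral I denotes a major triad on scale degree 1. With D♭ on degree 1, the tonic of the new key is D♭.
Degree 1 carries a major triad in major keys, so the destination is D♭ major.
Check: the diatonic triads of D♭ major are D♭ (I), E♭m (ii), Fm (iii), G♭ (IV), A♭ (V), B♭m (vi), Cdim (vii°) — D♭ is indeed I.

D♭ major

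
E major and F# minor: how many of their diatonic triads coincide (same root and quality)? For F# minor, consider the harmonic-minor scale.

1

Diatonic triads of E major: E (I), F#m (ii), G#m (iii), A (IV), B (V), C#m (vi), D#dim (vii°).
Diatonic triads of F# minor (harmonic minor): F#m (i), G#dim (ii°), Aaug (III+), Bm (iv), C# (V), D (VI), E#dim (vii°).
Matching root and quality in both lists: F#m.
That gives 1 common triad.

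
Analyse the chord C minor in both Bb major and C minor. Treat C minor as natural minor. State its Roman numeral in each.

ii in Bb major; i in C minor

The scale of Bb major is Bb C D Eb F G A; C is degree 2, and the triad built there (C-Eb-G) is minor, so it is ii.
The scale of C minor (natural minor) is C D Eb F G Ab Bb; C is degree 1, and the triad built there (C-Eb-G) is minor, so it is i.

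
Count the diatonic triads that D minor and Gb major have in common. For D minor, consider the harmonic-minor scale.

Diatonic triads of D minor (harmonic minor): Dm (i), Edim (ii°), Faug (III+), Gm (iv), A (V), Bb (VI), C#dim (vii°).
Diatonic triads of Gb major: Gb (I), Abm (ii), Bbm (iii), Cb (IV), Db (V), Ebm (vi), Fdim (vii°).
No triad has the same root and quality in both keys.

0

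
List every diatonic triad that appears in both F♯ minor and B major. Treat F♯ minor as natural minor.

C♯m, E

Triads in F♯ minor (natural minor): F♯m (i), G♯dim (ii°), A (III), Bm (iv), C♯m (v), D (VI), E (VII).
Triads in B major: B (I), C♯m (ii), D♯m (iii), E (IV), F♯ (V), G♯m (vi), A♯dim (vii°).
Shared triads with their functions: C♯m (v in F♯ minor, ii in B major); E (VII in F♯ minor, IV in B major).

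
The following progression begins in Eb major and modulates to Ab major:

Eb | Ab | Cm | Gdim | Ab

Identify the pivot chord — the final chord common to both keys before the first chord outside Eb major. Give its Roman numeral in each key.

Chords diatonic to Eb major: Eb, Fm, Gm, Ab, Bb, Cm, Ddim.
Reading the progression, the first chord not in that set is Gdim, so the modulation leaves Eb major there.
The chord immediately before Gdim is Cm, which is diatonic to both keys: vi in Eb major and iii in Ab major.

Cm — vi in Eb major, iii in Ab major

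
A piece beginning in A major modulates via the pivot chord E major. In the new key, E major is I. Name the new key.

E major

The numeral I denotes a major triad on scale degree 1. With E on degree 1, the tonic of the new key is E.
Degree 1 carries a major triad in major keys, so the destination is E major.
Check: the diatonic triads of E major are E (I), F♯m (ii), G♯m (iii), A (IV), B (V), C♯m (vi), D♯dim (vii°) — E major is indeed I.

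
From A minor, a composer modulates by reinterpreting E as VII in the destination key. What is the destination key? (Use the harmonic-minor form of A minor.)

F# minor

The numeral VII denotes a major triad on scale degree 7. With E on degree 7, the tonic of the new key is F#.
Degree 7 carries a major triad in natural-minor keys, so the destination is F# minor.
Check: the diatonic triads of F# minor (natural minor) are F#m (i), G#dim (ii°), A (III), Bm (iv), C#m (v), D (VI), E (VII) — E is indeed VII.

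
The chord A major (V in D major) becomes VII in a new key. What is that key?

The numeral VII denotes a major triad on scale degree 7. With A on degree 7, the tonic of the new key is B.
Degree 7 carries a major triad in natural-minor keys, so the destination is B minor.
Check: the diatonic triads of B minor (natural minor) are Bm (i), C#dim (ii°), D (III), Em (iv), F#m (v), G (VI), A (VII) — A major is indeed VII.

B minor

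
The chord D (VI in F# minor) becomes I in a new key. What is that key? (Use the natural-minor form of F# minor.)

The numeral I denotes a major triad on scale degree 1. With D on degree 1, the tonic of the new key is D.
Degree 1 carries a major triad in major keys, so the destination is D major.
Check: the diatonic triads of D major are D (I), Em (ii), F#m (iii), G (IV), A (V), Bm (vi), C#dim (vii°) — D is indeed I.

D major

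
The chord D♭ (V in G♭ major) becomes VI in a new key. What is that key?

The numeral VI denotes a major triad on scale degree 6. With D♭ on degree 6, the tonic of the new key is F.
Degree 6 carries a major triad in minor keys, so the destination is F minor.
Check: the diatonic triads of F minor (natural minor) are Fm (i), Gdim (ii°), A♭ (III), B♭m (iv), Cm (v), D♭ (VI), E♭ (VII) — D♭ is indeed VI.

F minor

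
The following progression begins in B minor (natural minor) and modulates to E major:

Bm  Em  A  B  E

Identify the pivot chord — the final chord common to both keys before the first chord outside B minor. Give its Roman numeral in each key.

Chords diatonic to B minor: Bm, C♯dim, D, Em, F♯m, G, A.
Reading the progression, the first chord not in that set is B, so the modulation leaves B minor there.
The chord immediately before B is A, which is diatonic to both keys: VII in B minor and IV in E major.

A — VII in B minor, IV in E major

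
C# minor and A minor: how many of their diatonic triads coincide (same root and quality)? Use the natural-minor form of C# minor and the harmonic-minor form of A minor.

Diatonic triads of C# minor (natural minor): C# minor (i), D# diminished (ii°), E major (III), F# minor (iv), G# minor (v), A major (VI), B major (VII).
Diatonic triads of A minor (harmonic minor): A minor (i), B diminished (ii°), C augmented (III+), D minor (iv), E major (V), F major (VI), G# diminished (vii°).
Matching root and quality in both lists: E major.
That gives 1 common triad.

1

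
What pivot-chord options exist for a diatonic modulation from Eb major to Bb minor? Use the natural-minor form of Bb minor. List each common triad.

Triads in Eb major: Eb (I), Fm (ii), Gm (iii), Ab (IV), Bb (V), Cm (vi), Ddim (vii°).
Triads in Bb minor (natural minor): Bbm (i), Cdim (ii°), Db (III), Ebm (iv), Fm (v), Gb (VI), Ab (VII).
Shared triads with their functions: Fm (ii in Eb major, v in Bb minor); Ab (IV in Eb major, VII in Bb minor).

Fm, Ab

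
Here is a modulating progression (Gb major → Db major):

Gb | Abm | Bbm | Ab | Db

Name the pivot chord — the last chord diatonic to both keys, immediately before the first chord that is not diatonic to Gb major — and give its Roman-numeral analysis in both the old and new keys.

Chords diatonic to Gb major: Gb, Abm, Bbm, Cb, Db, Ebm, Fdim.
Reading the progression, the first chord not in that set is Ab, so the modulation leaves Gb major there.
The chord immediately before Ab is Bbm, which is diatonic to both keys: iii in Gb major and vi in Db major.

Bbm — iii in Gb major, vi in Db major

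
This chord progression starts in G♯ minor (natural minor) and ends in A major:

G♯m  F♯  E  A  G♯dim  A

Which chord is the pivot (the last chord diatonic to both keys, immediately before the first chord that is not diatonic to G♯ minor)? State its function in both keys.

E — VI in G♯ minor, V in A major

Chords diatonic to G♯ minor: G♯m, A♯dim, B, C♯m, D♯m, E, F♯.
Reading the progression, the first chord not in that set is A, so the modulation leaves G♯ minor there.
The chord immediately before A is E, which is diatonic to both keys: VI in G♯ minor and V in A major.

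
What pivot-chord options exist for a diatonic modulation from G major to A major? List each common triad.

Bm, D

Triads in G major: G major (I), A minor (ii), B minor (iii), C major (IV), D major (V), E minor (vi), F# diminished (vii°).
Triads in A major: A major (I), B minor (ii), C# minor (iii), D major (IV), E major (V), F# minor (vi), G# diminished (vii°).
Shared triads with their functions: B minor (iii in G major, ii in A major); D major (V in G major, IV in A major).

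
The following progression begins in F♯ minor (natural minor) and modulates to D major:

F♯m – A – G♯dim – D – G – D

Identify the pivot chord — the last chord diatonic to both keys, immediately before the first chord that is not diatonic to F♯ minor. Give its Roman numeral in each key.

Chords diatonic to F♯ minor: F♯m, G♯dim, A, Bm, C♯m, D, E.
Reading the progression, the first chord not in that set is G, so the modulation leaves F♯ minor there.
The chord immediately before G is D, which is diatonic to both keys: VI in F♯ minor and I in D major.

D — VI in F♯ minor, I in D major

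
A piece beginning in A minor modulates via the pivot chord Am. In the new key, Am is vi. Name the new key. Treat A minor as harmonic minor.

The numeral vi denotes a minor triad on scale degree 6. With A on degree 6, the tonic of the new key is C.
Degree 6 carries a minor triad in major keys, so the destination is C major.
Check: the diatonic triads of C major are C (I), Dm (ii), Em (iii), F (IV), G (V), Am (vi), Bdim (vii°) — Am is indeed vi.

C major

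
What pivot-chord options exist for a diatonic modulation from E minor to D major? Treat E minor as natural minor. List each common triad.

Triads in E minor (natural minor): E minor (i), F# diminished (ii°), G major (III), A minor (iv), B minor (v), C major (VI), D major (VII).
Triads in D major: D major (I), E minor (ii), F# minor (iii), G major (IV), A major (V), B minor (vi), C# diminished (vii°).
Shared triads with their functions: E minor (i in E minor, ii in D major); G major (III in E minor, IV in D major); B minor (v in E minor, vi in D major); D major (VII in E minor, I in D major).

Em, G, Bm, D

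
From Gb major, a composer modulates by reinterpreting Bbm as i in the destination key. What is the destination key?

Bb minor

The numeral i denotes a minor triad on scale degree 1. With Bb on degree 1, the tonic of the new key is Bb.
Degree 1 carries a minor triad in minor keys, so the destination is Bb minor.
Check: the diatonic triads of Bb minor (natural minor) are Bbm (i), Cdim (ii°), Db (III), Ebm (iv), Fm (v), Gb (VI), Ab (VII) — Bbm is indeed i.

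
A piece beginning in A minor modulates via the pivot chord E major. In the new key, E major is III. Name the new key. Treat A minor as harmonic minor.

The numeral III denotes a major triad on scale degree 3. With E on degree 3, the tonic of the new key is C#.
Degree 3 carries a major triad in natural-minor keys, so the destination is C# minor.
Check: the diatonic triads of C# minor (natural minor) are C#m (i), D#dim (ii°), E (III), F#m (iv), G#m (v), A (VI), B (VII) — E major is indeed III.

C# minor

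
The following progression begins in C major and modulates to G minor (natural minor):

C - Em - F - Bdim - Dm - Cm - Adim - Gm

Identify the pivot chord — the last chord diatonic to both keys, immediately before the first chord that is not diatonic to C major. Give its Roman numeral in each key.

Chords diatonic to C major: C, Dm, Em, F, G, Am, Bdim.
Reading the progression, the first chord not in that set is Cm, so the modulation leaves C major there.
The chord immediately before Cm is Dm, which is diatonic to both keys: ii in C major and v in G minor.

Dm — ii in C major, v in G minor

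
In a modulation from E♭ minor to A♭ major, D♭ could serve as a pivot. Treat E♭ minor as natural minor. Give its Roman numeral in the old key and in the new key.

The scale of E♭ minor (natural minor) is E♭ F G♭ A♭ B♭ C♭ D♭; D♭ is degree 7, and the triad built there (D♭-F-A♭) is major, so it is VII.
The scale of A♭ major is A♭ B♭ C D♭ E♭ F G; D♭ is degree 4, and the triad built there (D♭-F-A♭) is major, so it is IV.

VII in E♭ minor; IV in A♭ major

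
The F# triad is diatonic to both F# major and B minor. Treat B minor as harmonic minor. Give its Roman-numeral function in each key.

The scale of F# major is F# G# A# B C# D# E#; F# is degree 1, and the triad built there (F#-A#-C#) is major, so it is I.
The scale of B minor (harmonic minor) is B C# D E F# G A#; F# is degree 5, and the triad built there (F#-A#-C#) is major, so it is V.

I in F# major; V in B minor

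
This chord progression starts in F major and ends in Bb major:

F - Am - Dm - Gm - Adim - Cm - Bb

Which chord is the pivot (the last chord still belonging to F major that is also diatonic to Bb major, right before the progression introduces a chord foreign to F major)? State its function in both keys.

Gm — ii in F major, vi in Bb major

Chords diatonic to F major: F, Gm, Am, Bb, C, Dm, Edim.
Reading the progression, the first chord not in that set is Adim, so the modulation leaves F major there.
The chord immediately before Adim is Gm, which is diatonic to both keys: ii in F major and vi in Bb major.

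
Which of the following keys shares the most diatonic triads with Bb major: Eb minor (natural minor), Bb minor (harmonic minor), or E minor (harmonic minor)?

Bb minor

Triads of Bb major: Bb (I), Cm (ii), Dm (iii), Eb (IV), F (V), Gm (vi), Adim (vii°).
Eb minor (natural minor) shares 0: none.
Bb minor (harmonic minor) shares 2: F, Adim.
E minor (harmonic minor) shares 0: none.
The most common triads (2) are shared with Bb minor.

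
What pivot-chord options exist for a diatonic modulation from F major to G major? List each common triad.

Triads in F major: F (I), Gm (ii), Am (iii), Bb (IV), C (V), Dm (vi), Edim (vii°).
Triads in G major: G (I), Am (ii), Bm (iii), C (IV), D (V), Em (vi), F#dim (vii°).
Shared triads with their functions: Am (iii in F major, ii in G major); C (V in F major, IV in G major).

Am, C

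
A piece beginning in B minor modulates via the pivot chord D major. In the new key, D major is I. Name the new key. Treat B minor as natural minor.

The numeral I denotes a major triad on scale degree 1. With D on degree 1, the tonic of the new key is D.
Degree 1 carries a major triad in major keys, so the destination is D major.
Check: the diatonic triads of D major are D (I), Em (ii), F#m (iii), G (IV), A (V), Bm (vi), C#dim (vii°) — D major is indeed I.

D major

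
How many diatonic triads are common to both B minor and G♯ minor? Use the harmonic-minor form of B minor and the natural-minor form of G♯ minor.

2

Diatonic triads of B minor (harmonic minor): Bm (i), C♯dim (ii°), Daug (III+), Em (iv), F♯ (V), G (VI), A♯dim (vii°).
Diatonic triads of G♯ minor (natural minor): G♯m (i), A♯dim (ii°), B (III), C♯m (iv), D♯m (v), E (VI), F♯ (VII).
Matching root and quality in both lists: F♯, A♯dim.
That gives 2 common triads.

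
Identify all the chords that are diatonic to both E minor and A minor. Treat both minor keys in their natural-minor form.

Em, G, Am, C

Triads in E minor (natural minor): Em (i), F#dim (ii°), G (III), Am (iv), Bm (v), C (VI), D (VII).
Triads in A minor (natural minor): Am (i), Bdim (ii°), C (III), Dm (iv), Em (v), F (VI), G (VII).
Shared triads with their functions: Em (i in E minor, v in A minor); G (III in E minor, VII in A minor); Am (iv in E minor, i in A minor); C (VI in E minor, III in A minor).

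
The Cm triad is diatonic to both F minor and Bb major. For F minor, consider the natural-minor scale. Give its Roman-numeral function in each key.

v in F minor; ii in Bb major

The scale of F minor (natural minor) is F G Ab Bb C Db Eb; C is degree 5, and the triad built there (C-Eb-G) is minor, so it is v.
The scale of Bb major is Bb C D Eb F G A; C is degree 2, and the triad built there (C-Eb-G) is minor, so it is ii.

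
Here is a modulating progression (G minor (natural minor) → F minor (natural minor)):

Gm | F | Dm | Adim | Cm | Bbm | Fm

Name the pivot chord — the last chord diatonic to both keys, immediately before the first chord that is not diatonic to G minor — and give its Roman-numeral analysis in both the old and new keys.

Chords diatonic to G minor: Gm, Adim, Bb, Cm, Dm, Eb, F.
Reading the progression, the first chord not in that set is Bbm, so the modulation leaves G minor there.
The chord immediately before Bbm is Cm, which is diatonic to both keys: iv in G minor and v in F minor.

Cm — iv in G minor, v in F minor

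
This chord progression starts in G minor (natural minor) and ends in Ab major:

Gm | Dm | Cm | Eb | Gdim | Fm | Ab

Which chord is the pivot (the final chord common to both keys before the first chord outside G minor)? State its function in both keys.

Eb — VI in G minor, V in Ab major

Chords diatonic to G minor: Gm, Adim, Bb, Cm, Dm, Eb, F.
Reading the progression, the first chord not in that set is Gdim, so the modulation leaves G minor there.
The chord immediately before Gdim is Eb, which is diatonic to both keys: VI in G minor and V in Ab major.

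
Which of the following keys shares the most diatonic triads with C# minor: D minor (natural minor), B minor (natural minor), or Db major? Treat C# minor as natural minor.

Triads of C# minor (natural minor): C# minor (i), D# diminished (ii°), E major (III), F# minor (iv), G# minor (v), A major (VI), B major (VII).
D minor (natural minor) shares 0: none.
B minor (natural minor) shares 2: F#m, A.
Db major shares 0: none.
The most common triads (2) are shared with B minor.

B minor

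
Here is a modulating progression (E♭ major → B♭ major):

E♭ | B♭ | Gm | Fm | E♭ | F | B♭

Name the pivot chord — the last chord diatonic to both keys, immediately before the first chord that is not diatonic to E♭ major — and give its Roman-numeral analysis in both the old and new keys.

E♭ — I in E♭ major, IV in B♭ major

Chords diatonic to E♭ major: E♭, Fm, Gm, A♭, B♭, Cm, Ddim.
Reading the progression, the first chord not in that set is F, so the modulation leaves E♭ major there.
The chord immediately before F is E♭, which is diatonic to both keys: I in E♭ major and IV in B♭ major.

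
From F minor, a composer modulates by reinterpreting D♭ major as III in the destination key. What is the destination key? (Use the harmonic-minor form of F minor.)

The numeral III denotes a major triad on scale degree 3. With D♭ on degree 3, the tonic of the new key is B♭.
Degree 3 carries a major triad in natural-minor keys, so the destination is B♭ minor.
Check: the diatonic triads of B♭ minor (natural minor) are B♭m (i), Cdim (ii°), D♭ (III), E♭m (iv), Fm (v), G♭ (VI), A♭ (VII) — D♭ major is indeed III.

B♭ minor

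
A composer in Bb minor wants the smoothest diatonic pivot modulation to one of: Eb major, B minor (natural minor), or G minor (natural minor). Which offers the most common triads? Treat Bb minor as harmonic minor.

Triads of Bb minor (harmonic minor): Bbm (i), Cdim (ii°), Dbaug (III+), Ebm (iv), F (V), Gb (VI), Adim (vii°).
Eb major shares 0: none.
B minor (natural minor) shares 0: none.
G minor (natural minor) shares 2: F, Adim.
The most common triads (2) are shared with G minor.

G minor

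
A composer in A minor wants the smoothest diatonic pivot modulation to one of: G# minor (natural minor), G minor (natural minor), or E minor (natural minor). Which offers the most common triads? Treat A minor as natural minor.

E minor

Triads of A minor (natural minor): Am (i), Bdim (ii°), C (III), Dm (iv), Em (v), F (VI), G (VII).
G# minor (natural minor) shares 0: none.
G minor (natural minor) shares 2: Dm, F.
E minor (natural minor) shares 4: Am, C, Em, G.
The most common triads (4) are shared with E minor.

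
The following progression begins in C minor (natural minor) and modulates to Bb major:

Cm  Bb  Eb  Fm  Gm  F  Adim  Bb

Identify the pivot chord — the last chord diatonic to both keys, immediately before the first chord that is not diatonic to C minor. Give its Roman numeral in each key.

Gm — v in C minor, vi in Bb major

Chords diatonic to C minor: Cm, Ddim, Eb, Fm, Gm, Ab, Bb.
Reading the progression, the first chord not in that set is F, so the modulation leaves C minor there.
The chord immediately before F is Gm, which is diatonic to both keys: v in C minor and vi in Bb major.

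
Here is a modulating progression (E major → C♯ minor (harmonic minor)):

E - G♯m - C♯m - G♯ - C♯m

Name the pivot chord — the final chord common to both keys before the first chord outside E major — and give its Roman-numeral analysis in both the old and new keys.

Chords diatonic to E major: E, F♯m, G♯m, A, B, C♯m, D♯dim.
Reading the progression, the first chord not in that set is G♯, so the modulation leaves E major there.
The chord immediately before G♯ is C♯m, which is diatonic to both keys: vi in E major and i in C♯ minor.

C♯m — vi in E major, i in C♯ minor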